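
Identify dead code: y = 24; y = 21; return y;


first assignment to y is overwritten before any read
Dead: 'y = 24'


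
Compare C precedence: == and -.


'-' is additive (level 9); '==' is equality (level 6)
Higher level binds tighter
'-' has higher precedence than '=='


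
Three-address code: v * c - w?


Break into single-operator statements:
t1 = v * c
t2 = t1 - w


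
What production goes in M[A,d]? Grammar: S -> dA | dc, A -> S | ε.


For [A, d]: 'd' ∈ FIRST(S)
Entry: A -> S


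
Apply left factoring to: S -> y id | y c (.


Common prefix: 'y'
Factored: S -> y S', S' -> id | c (


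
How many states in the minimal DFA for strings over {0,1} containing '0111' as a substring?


KMP-style automaton: 4 progress states + 1 absorbing accept = 5
Minimal DFA: 5 states


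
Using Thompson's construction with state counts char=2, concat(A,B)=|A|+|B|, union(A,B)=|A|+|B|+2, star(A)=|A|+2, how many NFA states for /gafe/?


Syntax tree has 4 char leaf(s), 0 union(s), 0 star(s)
chars contribute 4×2 = 8; each union adds +2; each star adds +2
Total: 8 + 0 + 0 = 8 states


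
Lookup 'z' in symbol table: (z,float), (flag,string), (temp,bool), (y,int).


Lookup 'z' → type float


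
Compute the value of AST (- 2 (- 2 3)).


Evaluate inner: (- 2 3) = -1
Evaluate root: (- 2 -1) = 3
Result: 3


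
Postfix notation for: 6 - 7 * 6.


* has higher precedence, evaluate 7*6 first
Postfix: 6 7 6 * -


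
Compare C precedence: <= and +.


'+' is additive (level 9); '<=' is relational (level 7)
Higher level binds tighter
'+' has higher precedence than '<='


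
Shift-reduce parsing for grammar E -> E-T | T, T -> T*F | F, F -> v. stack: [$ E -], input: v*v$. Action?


no handle ('E-' is not any RHS); shift 'v'
Action: shift


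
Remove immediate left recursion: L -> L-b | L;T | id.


Left-recursive alternatives: L-b, L;T; non-recursive: id
Introduce L': L -> idL', L' -> -bL' | ;TL' | ε


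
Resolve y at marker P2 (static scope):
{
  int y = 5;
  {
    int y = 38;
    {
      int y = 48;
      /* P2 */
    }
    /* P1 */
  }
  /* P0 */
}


y declared in the same block as P2
y = 48


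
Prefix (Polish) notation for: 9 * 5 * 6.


left-to-right (same/higher precedence on left): tree is (* (* 9 5) 6)
Prefix: * * 9 5 6


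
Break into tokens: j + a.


Scan left to right, longest-match per lexeme
Tokens: ID(j), OP(+), ID(a)


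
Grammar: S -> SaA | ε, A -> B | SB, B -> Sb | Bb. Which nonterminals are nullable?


A nonterminal is nullable iff some alternative derives ε (directly, or every symbol in it is nullable)
Nullable: {S}


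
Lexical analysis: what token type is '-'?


Pattern: operator symbol
Type: OPERATOR


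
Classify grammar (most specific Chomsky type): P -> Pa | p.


Left-linear: every RHS is a terminal or one nonterminal followed by a terminal
Classification: Type 3 (Regular)


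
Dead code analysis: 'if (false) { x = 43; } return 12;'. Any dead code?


condition is constant false, so the whole block is unreachable
Dead: 'if (false) { x = 43; }'


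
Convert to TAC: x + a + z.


Break into single-operator statements:
t1 = x + a
t2 = t1 + z


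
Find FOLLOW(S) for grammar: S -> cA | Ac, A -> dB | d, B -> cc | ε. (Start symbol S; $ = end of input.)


$ ∈ FOLLOW(S). For each A -> αBβ: add FIRST(β)\{ε} to FOLLOW(B); if β nullable, add FOLLOW(A).
FOLLOW(S) = {$}


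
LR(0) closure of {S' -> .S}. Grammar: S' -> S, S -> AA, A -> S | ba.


Start: S' -> .S
For each item with dot before a nonterminal B, add B -> .γ for every B-production
Closure: [S' -> .S, S -> .AA, A -> .S, A -> .ba]


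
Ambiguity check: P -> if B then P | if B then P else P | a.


dangling else: 'if B then if B then a else a' parses two ways
Ambiguous


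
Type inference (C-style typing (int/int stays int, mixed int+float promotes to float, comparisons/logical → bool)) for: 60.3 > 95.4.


Operand types: float > float
Rule: comparison yields bool
Result type: bool


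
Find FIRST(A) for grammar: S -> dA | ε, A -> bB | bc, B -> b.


Per alternative of A: FIRST(bB) = {b}; FIRST(bc) = {b}
FIRST(A) = {b}


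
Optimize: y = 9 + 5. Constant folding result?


9 + 5 = 14 at compile time
Optimized: y = 14


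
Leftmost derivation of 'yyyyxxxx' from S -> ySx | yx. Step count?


Derivation: S => ySx => yySxx => yyySxxx => yyyyxxxx
Steps: 4


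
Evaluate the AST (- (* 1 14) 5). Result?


Evaluate inner: (* 1 14) = 14
Evaluate root: (- 14 5) = 9
Result: 9


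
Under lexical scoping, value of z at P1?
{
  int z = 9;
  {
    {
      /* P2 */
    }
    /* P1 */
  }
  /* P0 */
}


P1's block does not declare z; resolves to the enclosing declaration at depth 0
z = 9


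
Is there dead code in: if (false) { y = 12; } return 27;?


condition is constant false, so the whole block is unreachable
Dead: 'if (false) { y = 12; }'


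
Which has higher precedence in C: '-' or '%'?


'%' is multiplicative (level 10); '-' is additive (level 9)
Higher level binds tighter
'%' has higher precedence than '-'


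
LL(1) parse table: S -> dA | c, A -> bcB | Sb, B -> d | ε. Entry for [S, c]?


For [S, c]: 'c' ∈ FIRST(c)
Entry: S -> c


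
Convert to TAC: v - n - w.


Break into single-operator statements:
t1 = v - n
t2 = t1 - w


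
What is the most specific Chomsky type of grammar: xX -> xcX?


LHS has context (more than one symbol) and |LHS| ≤ |RHS|
Classification: Type 1 (Context-Sensitive)


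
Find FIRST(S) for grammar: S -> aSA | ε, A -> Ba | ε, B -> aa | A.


Per alternative of S: FIRST(aSA) = {a}; FIRST(ε) = {ε}
FIRST(S) = {a, ε}


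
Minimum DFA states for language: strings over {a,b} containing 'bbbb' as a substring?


KMP-style automaton: 4 progress states + 1 absorbing accept = 5
Minimal DFA: 5 states


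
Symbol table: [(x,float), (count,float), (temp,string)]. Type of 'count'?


Lookup 'count' → type float


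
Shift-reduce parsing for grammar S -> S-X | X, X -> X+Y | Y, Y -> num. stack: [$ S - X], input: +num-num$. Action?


'+' can extend X; shift to build X -> X+Y
Action: shift


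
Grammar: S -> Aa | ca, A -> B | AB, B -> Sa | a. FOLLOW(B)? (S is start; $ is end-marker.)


$ ∈ FOLLOW(S). For each A -> αBβ: add FIRST(β)\{ε} to FOLLOW(B); if β nullable, add FOLLOW(A).
FOLLOW(B) = {a, c}


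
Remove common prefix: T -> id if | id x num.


Common prefix: 'id'
Factored: T -> id T', T' -> if | x num


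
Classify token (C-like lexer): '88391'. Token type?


Pattern: digits only
Type: INTEGER_LITERAL


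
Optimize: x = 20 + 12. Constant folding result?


20 + 12 = 32 at compile time
Optimized: x = 32


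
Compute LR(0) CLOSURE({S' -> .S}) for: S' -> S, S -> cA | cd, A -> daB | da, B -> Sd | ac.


Start: S' -> .S
For each item with dot before a nonterminal B, add B -> .γ for every B-production
Closure: [S' -> .S, S -> .cA, S -> .cd]


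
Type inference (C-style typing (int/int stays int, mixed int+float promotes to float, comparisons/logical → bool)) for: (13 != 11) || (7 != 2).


Operand types: bool || bool
Rule: logical operators take bool operands and yield bool
Result type: bool


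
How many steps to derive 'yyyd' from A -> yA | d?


Derivation: A => yA => yyA => yyyA => yyyd
Steps: 4


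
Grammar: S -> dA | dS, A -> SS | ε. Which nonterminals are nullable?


A nonterminal is nullable iff some alternative derives ε (directly, or every symbol in it is nullable)
Nullable: {A}


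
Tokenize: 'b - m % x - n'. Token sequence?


Scan left to right, longest-match per lexeme
Tokens: ID(b), OP(-), ID(m), OP(%), ID(x), OP(-), ID(n)


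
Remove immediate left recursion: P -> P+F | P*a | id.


Left-recursive alternatives: P+F, P*a; non-recursive: id
Introduce P': P -> idP', P' -> +FP' | *aP' | ε


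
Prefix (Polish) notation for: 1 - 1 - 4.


left-to-right (same/higher precedence on left): tree is (- (- 1 1) 4)
Prefix: - - 1 1 4


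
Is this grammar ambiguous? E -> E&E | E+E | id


'id&id+id' has two parse trees (no precedence encoded between & and +)
Ambiguous


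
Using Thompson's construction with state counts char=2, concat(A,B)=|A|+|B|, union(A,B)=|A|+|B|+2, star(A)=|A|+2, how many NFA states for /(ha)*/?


Syntax tree has 2 char leaf(s), 0 union(s), 1 star(s)
chars contribute 2×2 = 4; each union adds +2; each star adds +2
Total: 4 + 0 + 2 = 6 states


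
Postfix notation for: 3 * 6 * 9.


Left to right (same or higher precedence on left)
Postfix: 3 6 * 9 *


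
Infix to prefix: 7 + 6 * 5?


'*' binds tighter: tree is (+ 7 (* 6 5))
Prefix: + 7 * 6 5


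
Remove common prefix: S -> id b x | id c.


Common prefix: 'id'
Factored: S -> id S', S' -> b x | c


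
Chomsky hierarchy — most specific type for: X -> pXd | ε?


Single nonterminal LHS, but p^n d^n is not regular
Classification: Type 2 (Context-Free)


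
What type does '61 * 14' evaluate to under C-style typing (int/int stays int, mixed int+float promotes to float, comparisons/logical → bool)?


Operand types: int * int
Rule: mixed int/float promotes to float; int/int stays int
Result type: int


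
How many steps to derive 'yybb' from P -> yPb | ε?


Derivation: P => yPb => yyPbb => yybb
Steps: 3


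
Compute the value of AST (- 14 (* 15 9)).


Evaluate inner: (* 15 9) = 135
Evaluate root: (- 14 135) = -121
Result: -121


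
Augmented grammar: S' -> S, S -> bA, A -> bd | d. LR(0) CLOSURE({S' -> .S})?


Start: S' -> .S
For each item with dot before a nonterminal B, add B -> .γ for every B-production
Closure: [S' -> .S, S -> .bA]


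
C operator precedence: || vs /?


'/' is multiplicative (level 10); '||' is logical OR (level 1)
Higher level binds tighter
'/' has higher precedence than '||'


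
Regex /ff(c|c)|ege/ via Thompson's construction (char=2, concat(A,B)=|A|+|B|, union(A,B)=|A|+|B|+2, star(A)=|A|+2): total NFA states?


Syntax tree has 7 char leaf(s), 2 union(s), 0 star(s)
chars contribute 7×2 = 14; each union adds +2; each star adds +2
Total: 14 + 4 + 0 = 18 states


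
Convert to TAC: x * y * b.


Break into single-operator statements:
t1 = x * y
t2 = t1 * b


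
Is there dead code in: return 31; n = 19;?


statement follows a return and is unreachable
Dead: 'n = 19'


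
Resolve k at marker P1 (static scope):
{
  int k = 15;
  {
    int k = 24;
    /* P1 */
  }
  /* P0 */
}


k declared in the same block as P1
k = 24


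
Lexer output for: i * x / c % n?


Scan left to right, longest-match per lexeme
Tokens: ID(i), OP(*), ID(x), OP(/), ID(c), OP(%), ID(n)


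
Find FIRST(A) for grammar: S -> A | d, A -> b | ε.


Per alternative of A: FIRST(b) = {b}; FIRST(ε) = {ε}
FIRST(A) = {b, ε}


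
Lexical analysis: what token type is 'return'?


Pattern: reserved word
Type: KEYWORD


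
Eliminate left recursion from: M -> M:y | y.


Left-recursive alternatives: M:y; non-recursive: y
Introduce M': M -> yM', M' -> :yM' | ε


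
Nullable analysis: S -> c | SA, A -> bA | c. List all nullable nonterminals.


A nonterminal is nullable iff some alternative derives ε (directly, or every symbol in it is nullable)
Nullable: {}


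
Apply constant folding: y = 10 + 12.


10 + 12 = 22 at compile time
Optimized: y = 22


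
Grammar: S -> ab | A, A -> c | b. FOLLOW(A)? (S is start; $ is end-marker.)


$ ∈ FOLLOW(S). For each A -> αBβ: add FIRST(β)\{ε} to FOLLOW(B); if β nullable, add FOLLOW(A).
FOLLOW(A) = {$}


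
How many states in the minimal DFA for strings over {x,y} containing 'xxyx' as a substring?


KMP-style automaton: 4 progress states + 1 absorbing accept = 5
Minimal DFA: 5 states


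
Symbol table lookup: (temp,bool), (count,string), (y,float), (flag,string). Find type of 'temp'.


Lookup 'temp' → type bool


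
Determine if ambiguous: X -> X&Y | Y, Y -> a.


precedence layered via separate nonterminal Y: deterministic
Unambiguous


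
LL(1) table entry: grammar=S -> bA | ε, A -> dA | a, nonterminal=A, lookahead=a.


For [A, a]: 'a' ∈ FIRST(a)
Entry: A -> a


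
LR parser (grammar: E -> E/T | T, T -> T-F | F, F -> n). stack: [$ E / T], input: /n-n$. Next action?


handle 'E/T' on top; lookahead ∈ FOLLOW(E) = {/, $}
Action: reduce (E -> E/T)


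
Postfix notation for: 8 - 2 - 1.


Left to right (same or higher precedence on left)
Postfix: 8 2 - 1 -


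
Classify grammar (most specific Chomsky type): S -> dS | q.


Right-linear: every RHS is a terminal or a terminal followed by one nonterminal
Classification: Type 3 (Regular)


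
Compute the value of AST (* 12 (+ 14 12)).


Evaluate inner: (+ 14 12) = 26
Evaluate root: (* 12 26) = 312
Result: 312


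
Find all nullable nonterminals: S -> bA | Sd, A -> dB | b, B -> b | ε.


A nonterminal is nullable iff some alternative derives ε (directly, or every symbol in it is nullable)
Nullable: {B}


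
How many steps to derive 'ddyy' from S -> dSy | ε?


Derivation: S => dSy => ddSyy => ddyy
Steps: 3


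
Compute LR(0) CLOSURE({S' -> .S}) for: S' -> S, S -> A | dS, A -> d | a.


Start: S' -> .S
For each item with dot before a nonterminal B, add B -> .γ for every B-production
Closure: [S' -> .S, S -> .A, S -> .dS, A -> .d, A -> .a]


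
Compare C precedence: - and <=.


'-' is additive (level 9); '<=' is relational (level 7)
Higher level binds tighter
'-' has higher precedence than '<='


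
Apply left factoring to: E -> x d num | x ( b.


Common prefix: 'x'
Factored: E -> x E', E' -> d num | ( b


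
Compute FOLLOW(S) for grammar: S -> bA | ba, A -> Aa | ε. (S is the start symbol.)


$ ∈ FOLLOW(S). For each A -> αBβ: add FIRST(β)\{ε} to FOLLOW(B); if β nullable, add FOLLOW(A).
FOLLOW(S) = {$}


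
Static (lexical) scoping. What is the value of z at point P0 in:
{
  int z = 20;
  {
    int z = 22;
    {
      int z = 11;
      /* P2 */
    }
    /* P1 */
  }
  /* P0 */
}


z declared in the same block as P0
z = 20


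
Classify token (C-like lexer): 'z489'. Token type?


Pattern: letter/underscore followed by alphanumerics, not a keyword
Type: IDENTIFIER


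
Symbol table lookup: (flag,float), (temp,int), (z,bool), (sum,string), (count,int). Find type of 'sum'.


Lookup 'sum' → type string


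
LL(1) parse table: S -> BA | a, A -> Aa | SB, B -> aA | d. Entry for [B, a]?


For [B, a]: 'a' ∈ FIRST(aA)
Entry: B -> aA


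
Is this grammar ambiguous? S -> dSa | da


balanced d^n…a^n: each string has a unique parse
Unambiguous


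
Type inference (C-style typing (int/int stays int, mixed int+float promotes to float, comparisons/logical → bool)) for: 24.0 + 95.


Operand types: float + int
Rule: mixed int/float promotes to float; int/int stays int
Result type: float


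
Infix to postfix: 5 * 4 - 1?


Left to right (same or higher precedence on left)
Postfix: 5 4 * 1 -


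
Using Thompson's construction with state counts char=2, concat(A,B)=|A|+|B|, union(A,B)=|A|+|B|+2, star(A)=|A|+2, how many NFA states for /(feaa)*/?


Syntax tree has 4 char leaf(s), 0 union(s), 1 star(s)
chars contribute 4×2 = 8; each union adds +2; each star adds +2
Total: 8 + 0 + 2 = 10 states


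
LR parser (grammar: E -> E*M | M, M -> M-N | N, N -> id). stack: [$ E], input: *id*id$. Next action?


shift '*' to continue E -> E*M
Action: shift


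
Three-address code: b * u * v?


Break into single-operator statements:
t1 = b * u
t2 = t1 * v


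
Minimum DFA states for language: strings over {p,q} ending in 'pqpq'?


Track the longest suffix of input matching a prefix of 'pqpq': 5 classes (prefixes of length 0..4)
Minimal DFA: 5 states


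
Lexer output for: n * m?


Scan left to right, longest-match per lexeme
Tokens: ID(n), OP(*), ID(m)


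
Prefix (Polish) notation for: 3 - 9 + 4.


left-to-right (same/higher precedence on left): tree is (+ (- 3 9) 4)
Prefix: + - 3 9 4


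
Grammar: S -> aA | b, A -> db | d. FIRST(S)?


Per alternative of S: FIRST(aA) = {a}; FIRST(b) = {b}
FIRST(S) = {a, b}


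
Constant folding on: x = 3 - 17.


3 - 17 = -14 at compile time
Optimized: x = -14


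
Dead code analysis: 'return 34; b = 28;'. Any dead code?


statement follows a return and is unreachable
Dead: 'b = 28'


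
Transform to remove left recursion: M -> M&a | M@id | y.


Left-recursive alternatives: M&a, M@id; non-recursive: y
Introduce M': M -> yM', M' -> &aM' | @idM' | ε


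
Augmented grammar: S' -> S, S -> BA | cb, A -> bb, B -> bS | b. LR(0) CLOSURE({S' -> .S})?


Start: S' -> .S
For each item with dot before a nonterminal B, add B -> .γ for every B-production
Closure: [S' -> .S, S -> .BA, S -> .cb, B -> .bS, B -> .b]


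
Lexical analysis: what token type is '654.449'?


Pattern: digits with a decimal point
Type: FLOAT_LITERAL


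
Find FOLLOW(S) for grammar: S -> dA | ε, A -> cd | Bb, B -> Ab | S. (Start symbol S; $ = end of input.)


$ ∈ FOLLOW(S). For each A -> αBβ: add FIRST(β)\{ε} to FOLLOW(B); if β nullable, add FOLLOW(A).
FOLLOW(S) = {$, b}


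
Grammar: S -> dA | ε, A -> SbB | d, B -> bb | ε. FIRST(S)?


Per alternative of S: FIRST(dA) = {d}; FIRST(ε) = {ε}
FIRST(S) = {d, ε}


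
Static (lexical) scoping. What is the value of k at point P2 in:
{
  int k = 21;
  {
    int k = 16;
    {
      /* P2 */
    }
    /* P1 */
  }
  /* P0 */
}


P2's block does not declare k; resolves to the enclosing declaration at depth 1
k = 16


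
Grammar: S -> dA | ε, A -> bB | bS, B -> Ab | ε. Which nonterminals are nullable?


A nonterminal is nullable iff some alternative derives ε (directly, or every symbol in it is nullable)
Nullable: {B, S}


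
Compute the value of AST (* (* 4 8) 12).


Evaluate inner: (* 4 8) = 32
Evaluate root: (* 32 12) = 384
Result: 384


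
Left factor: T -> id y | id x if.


Common prefix: 'id'
Factored: T -> id T', T' -> y | x if


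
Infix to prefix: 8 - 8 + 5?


left-to-right (same/higher precedence on left): tree is (+ (- 8 8) 5)
Prefix: + - 8 8 5


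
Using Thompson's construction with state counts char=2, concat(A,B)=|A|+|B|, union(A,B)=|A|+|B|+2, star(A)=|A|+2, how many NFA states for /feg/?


Syntax tree has 3 char leaf(s), 0 union(s), 0 star(s)
chars contribute 3×2 = 6; each union adds +2; each star adds +2
Total: 6 + 0 + 0 = 6 states


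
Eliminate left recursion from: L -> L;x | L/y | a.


Left-recursive alternatives: L;x, L/y; non-recursive: a
Introduce L': L -> aL', L' -> ;xL' | /yL' | ε


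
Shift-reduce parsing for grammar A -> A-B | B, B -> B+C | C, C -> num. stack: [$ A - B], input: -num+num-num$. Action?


handle 'A-B' on top; lookahead ∈ FOLLOW(A) = {-, $}
Action: reduce (A -> A-B)


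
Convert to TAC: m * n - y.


Break into single-operator statements:
t1 = m * n
t2 = t1 - y


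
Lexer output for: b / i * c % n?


Scan left to right, longest-match per lexeme
Tokens: ID(b), OP(/), ID(i), OP(*), ID(c), OP(%), ID(n)


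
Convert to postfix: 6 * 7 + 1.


Left to right (same or higher precedence on left)
Postfix: 6 7 * 1 +


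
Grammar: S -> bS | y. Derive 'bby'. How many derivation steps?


Derivation: S => bS => bbS => bby
Steps: 3


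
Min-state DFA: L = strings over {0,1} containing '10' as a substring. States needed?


KMP-style automaton: 2 progress states + 1 absorbing accept = 3
Minimal DFA: 3 states


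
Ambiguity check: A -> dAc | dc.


balanced d^n…c^n: each string has a unique parse
Unambiguous


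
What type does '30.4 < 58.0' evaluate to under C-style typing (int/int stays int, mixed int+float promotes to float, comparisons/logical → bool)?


Operand types: float < float
Rule: comparison yields bool
Result type: bool


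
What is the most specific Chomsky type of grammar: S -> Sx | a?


Left-linear: every RHS is a terminal or one nonterminal followed by a terminal
Classification: Type 3 (Regular)


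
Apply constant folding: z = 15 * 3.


15 * 3 = 45 at compile time
Optimized: z = 45


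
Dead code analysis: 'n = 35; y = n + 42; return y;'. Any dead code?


n is read by y's definition; y is returned
No dead code


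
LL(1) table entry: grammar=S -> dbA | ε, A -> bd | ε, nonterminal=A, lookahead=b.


For [A, b]: 'b' ∈ FIRST(bd)
Entry: A -> bd


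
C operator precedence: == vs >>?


'>>' is shift (level 8); '==' is equality (level 6)
Higher level binds tighter
'>>' has higher precedence than '=='


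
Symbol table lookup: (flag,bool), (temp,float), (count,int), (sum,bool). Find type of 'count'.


Lookup 'count' → type int


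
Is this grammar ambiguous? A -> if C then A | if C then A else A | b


dangling else: 'if C then if C then b else b' parses two ways
Ambiguous


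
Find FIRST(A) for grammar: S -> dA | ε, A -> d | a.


Per alternative of A: FIRST(d) = {d}; FIRST(a) = {a}
FIRST(A) = {a, d}


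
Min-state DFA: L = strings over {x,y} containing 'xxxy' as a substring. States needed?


KMP-style automaton: 4 progress states + 1 absorbing accept = 5
Minimal DFA: 5 states


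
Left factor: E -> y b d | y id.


Common prefix: 'y'
Factored: E -> y E', E' -> b d | id


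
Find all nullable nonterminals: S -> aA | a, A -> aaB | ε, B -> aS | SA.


A nonterminal is nullable iff some alternative derives ε (directly, or every symbol in it is nullable)
Nullable: {A}


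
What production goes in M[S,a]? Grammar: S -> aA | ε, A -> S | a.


For [S, a]: 'a' ∈ FIRST(aA)
Entry: S -> aA


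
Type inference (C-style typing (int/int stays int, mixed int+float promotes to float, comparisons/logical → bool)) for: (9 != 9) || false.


Operand types: bool || bool
Rule: logical operators take bool operands and yield bool
Result type: bool


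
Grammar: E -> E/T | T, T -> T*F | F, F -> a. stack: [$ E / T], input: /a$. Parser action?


handle 'E/T' on top; lookahead ∈ FOLLOW(E) = {/, $}
Action: reduce (E -> E/T)


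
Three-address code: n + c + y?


Break into single-operator statements:
t1 = n + c
t2 = t1 + y


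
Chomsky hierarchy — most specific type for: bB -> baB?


LHS has context (more than one symbol) and |LHS| ≤ |RHS|
Classification: Type 1 (Context-Sensitive)


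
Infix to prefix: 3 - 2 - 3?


left-to-right (same/higher precedence on left): tree is (- (- 3 2) 3)
Prefix: - - 3 2 3


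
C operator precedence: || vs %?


'%' is multiplicative (level 10); '||' is logical OR (level 1)
Higher level binds tighter
'%' has higher precedence than '||'


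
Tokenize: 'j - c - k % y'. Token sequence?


Scan left to right, longest-match per lexeme
Tokens: ID(j), OP(-), ID(c), OP(-), ID(k), OP(%), ID(y)


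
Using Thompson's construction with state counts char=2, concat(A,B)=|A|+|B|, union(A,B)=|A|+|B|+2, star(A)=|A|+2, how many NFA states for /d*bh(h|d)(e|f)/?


Syntax tree has 7 char leaf(s), 2 union(s), 1 star(s)
chars contribute 7×2 = 14; each union adds +2; each star adds +2
Total: 14 + 4 + 2 = 20 states


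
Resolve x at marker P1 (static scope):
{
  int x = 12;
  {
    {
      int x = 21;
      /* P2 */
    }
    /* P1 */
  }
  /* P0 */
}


P1's block does not declare x; resolves to the enclosing declaration at depth 0
x = 12


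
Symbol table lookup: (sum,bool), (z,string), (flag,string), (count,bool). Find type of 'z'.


Lookup 'z' → type string


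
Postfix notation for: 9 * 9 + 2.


Left to right (same or higher precedence on left)
Postfix: 9 9 * 2 +


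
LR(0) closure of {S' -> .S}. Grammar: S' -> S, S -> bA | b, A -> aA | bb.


Start: S' -> .S
For each item with dot before a nonterminal B, add B -> .γ for every B-production
Closure: [S' -> .S, S -> .bA, S -> .b]


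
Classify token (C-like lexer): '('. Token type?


Pattern: delimiter/punctuation
Type: PUNCTUATION


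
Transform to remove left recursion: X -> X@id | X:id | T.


Left-recursive alternatives: X@id, X:id; non-recursive: T
Introduce X': X -> TX', X' -> @idX' | :idX' | ε


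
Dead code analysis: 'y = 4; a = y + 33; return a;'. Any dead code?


y is read by a's definition; a is returned
No dead code


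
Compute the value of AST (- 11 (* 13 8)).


Evaluate inner: (* 13 8) = 104
Evaluate root: (- 11 104) = -93
Result: -93


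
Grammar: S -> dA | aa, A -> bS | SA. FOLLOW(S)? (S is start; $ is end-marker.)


$ ∈ FOLLOW(S). For each A -> αBβ: add FIRST(β)\{ε} to FOLLOW(B); if β nullable, add FOLLOW(A).
FOLLOW(S) = {$, a, b, d}


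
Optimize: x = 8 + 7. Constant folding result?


8 + 7 = 15 at compile time
Optimized: x = 15


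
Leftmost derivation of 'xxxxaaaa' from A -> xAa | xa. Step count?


Derivation: A => xAa => xxAaa => xxxAaaa => xxxxaaaa
Steps: 4


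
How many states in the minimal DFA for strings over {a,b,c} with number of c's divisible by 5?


Track (count of c) mod 5: states 0..4, accept at 0
Minimal DFA: 5 states


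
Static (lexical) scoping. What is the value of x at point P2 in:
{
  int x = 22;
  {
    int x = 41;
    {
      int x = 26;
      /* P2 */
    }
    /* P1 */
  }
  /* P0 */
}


x declared in the same block as P2
x = 26


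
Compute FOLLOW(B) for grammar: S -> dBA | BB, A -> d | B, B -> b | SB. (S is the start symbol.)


$ ∈ FOLLOW(S). For each A -> αBβ: add FIRST(β)\{ε} to FOLLOW(B); if β nullable, add FOLLOW(A).
FOLLOW(B) = {$, b, d}


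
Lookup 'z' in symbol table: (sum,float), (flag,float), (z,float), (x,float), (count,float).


Lookup 'z' → type float


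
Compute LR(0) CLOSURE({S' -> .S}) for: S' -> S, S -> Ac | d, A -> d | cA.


Start: S' -> .S
For each item with dot before a nonterminal B, add B -> .γ for every B-production
Closure: [S' -> .S, S -> .Ac, S -> .d, A -> .d, A -> .cA]


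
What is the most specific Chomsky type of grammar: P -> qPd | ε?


Single nonterminal LHS, but q^n d^n is not regular
Classification: Type 2 (Context-Free)


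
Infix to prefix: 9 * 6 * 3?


left-to-right (same/higher precedence on left): tree is (* (* 9 6) 3)
Prefix: * * 9 6 3


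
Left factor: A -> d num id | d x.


Common prefix: 'd'
Factored: A -> d A', A' -> num id | x


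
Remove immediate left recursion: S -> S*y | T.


Left-recursive alternatives: S*y; non-recursive: T
Introduce S': S -> TS', S' -> *yS' | ε


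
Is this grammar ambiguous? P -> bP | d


right-linear, alternatives start with distinct terminals 'b' vs 'd': unique leftmost derivation
Unambiguous


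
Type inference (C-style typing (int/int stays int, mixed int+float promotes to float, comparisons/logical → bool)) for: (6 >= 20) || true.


Operand types: bool || bool
Rule: logical operators take bool operands and yield bool
Result type: bool


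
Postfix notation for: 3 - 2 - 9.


Left to right (same or higher precedence on left)
Postfix: 3 2 - 9 -


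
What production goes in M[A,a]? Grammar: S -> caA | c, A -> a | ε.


For [A, a]: 'a' ∈ FIRST(a)
Entry: A -> a


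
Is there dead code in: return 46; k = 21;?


statement follows a return and is unreachable
Dead: 'k = 21'


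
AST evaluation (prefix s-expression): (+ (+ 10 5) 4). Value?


Evaluate inner: (+ 10 5) = 15
Evaluate root: (+ 15 4) = 19
Result: 19


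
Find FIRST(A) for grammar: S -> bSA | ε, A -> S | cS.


Per alternative of A: FIRST(S) = {b, ε}; FIRST(cS) = {c}
FIRST(A) = {b, c, ε}


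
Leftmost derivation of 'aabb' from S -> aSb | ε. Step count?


Derivation: S => aSb => aaSbb => aabb
Steps: 3


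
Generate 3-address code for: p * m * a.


Break into single-operator statements:
t1 = p * m
t2 = t1 * a


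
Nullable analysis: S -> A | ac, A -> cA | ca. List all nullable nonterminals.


A nonterminal is nullable iff some alternative derives ε (directly, or every symbol in it is nullable)
Nullable: {}


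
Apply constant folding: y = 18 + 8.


18 + 8 = 26 at compile time
Optimized: y = 26


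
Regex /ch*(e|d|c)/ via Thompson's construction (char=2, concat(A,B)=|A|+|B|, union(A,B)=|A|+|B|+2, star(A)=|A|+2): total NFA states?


Syntax tree has 5 char leaf(s), 2 union(s), 1 star(s)
chars contribute 5×2 = 10; each union adds +2; each star adds +2
Total: 10 + 4 + 2 = 16 states


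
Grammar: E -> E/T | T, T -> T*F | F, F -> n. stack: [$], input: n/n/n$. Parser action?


no handle on stack; shift 'n'
Action: shift


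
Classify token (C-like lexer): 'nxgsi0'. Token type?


Pattern: letter/underscore followed by alphanumerics, not a keyword
Type: IDENTIFIER


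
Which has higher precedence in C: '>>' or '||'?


'>>' is shift (level 8); '||' is logical OR (level 1)
Higher level binds tighter
'>>' has higher precedence than '||'


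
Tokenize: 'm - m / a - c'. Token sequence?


Scan left to right, longest-match per lexeme
Tokens: ID(m), OP(-), ID(m), OP(/), ID(a), OP(-), ID(c)


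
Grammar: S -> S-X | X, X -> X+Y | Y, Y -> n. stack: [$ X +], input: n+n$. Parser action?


no handle; shift 'n'
Action: shift


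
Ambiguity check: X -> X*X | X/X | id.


'id*id/id' has two parse trees (no precedence encoded between * and /)
Ambiguous


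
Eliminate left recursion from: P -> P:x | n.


Left-recursive alternatives: P:x; non-recursive: n
Introduce P': P -> nP', P' -> :xP' | ε


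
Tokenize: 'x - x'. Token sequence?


Scan left to right, longest-match per lexeme
Tokens: ID(x), OP(-), ID(x)


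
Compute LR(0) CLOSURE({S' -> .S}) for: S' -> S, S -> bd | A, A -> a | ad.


Start: S' -> .S
For each item with dot before a nonterminal B, add B -> .γ for every B-production
Closure: [S' -> .S, S -> .bd, S -> .A, A -> .a, A -> .ad]


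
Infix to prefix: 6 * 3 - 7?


left-to-right (same/higher precedence on left): tree is (- (* 6 3) 7)
Prefix: - * 6 3 7


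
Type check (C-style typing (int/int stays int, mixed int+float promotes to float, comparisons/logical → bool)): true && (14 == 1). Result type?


Operand types: bool && bool
Rule: logical operators take bool operands and yield bool
Result type: bool


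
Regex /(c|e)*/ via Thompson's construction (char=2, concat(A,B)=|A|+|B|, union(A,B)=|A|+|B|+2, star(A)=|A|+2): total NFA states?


Syntax tree has 2 char leaf(s), 1 union(s), 1 star(s)
chars contribute 2×2 = 4; each union adds +2; each star adds +2
Total: 4 + 2 + 2 = 8 states


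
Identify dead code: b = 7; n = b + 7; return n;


b is read by n's definition; n is returned
No dead code


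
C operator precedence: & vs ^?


'&' is bitwise AND (level 5); '^' is bitwise XOR (level 4)
Higher level binds tighter
'&' has higher precedence than '^'


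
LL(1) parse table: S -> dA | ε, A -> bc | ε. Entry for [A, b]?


For [A, b]: 'b' ∈ FIRST(bc)
Entry: A -> bc


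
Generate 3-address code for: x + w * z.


Break into single-operator statements:
t1 = w * z
t2 = x + t1


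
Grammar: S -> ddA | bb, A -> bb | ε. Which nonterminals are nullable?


A nonterminal is nullable iff some alternative derives ε (directly, or every symbol in it is nullable)
Nullable: {A}


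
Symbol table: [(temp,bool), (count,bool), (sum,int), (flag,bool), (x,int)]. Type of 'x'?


Lookup 'x' → type int


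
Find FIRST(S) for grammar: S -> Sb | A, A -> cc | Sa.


Per alternative of S: FIRST(Sb) = {c}; FIRST(A) = {c}
FIRST(S) = {c}


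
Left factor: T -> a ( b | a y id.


Common prefix: 'a'
Factored: T -> a T', T' -> ( b | y id


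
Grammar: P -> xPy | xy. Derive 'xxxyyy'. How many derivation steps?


Derivation: P => xPy => xxPyy => xxxyyy
Steps: 3


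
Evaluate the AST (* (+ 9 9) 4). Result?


Evaluate inner: (+ 9 9) = 18
Evaluate root: (* 18 4) = 72
Result: 72


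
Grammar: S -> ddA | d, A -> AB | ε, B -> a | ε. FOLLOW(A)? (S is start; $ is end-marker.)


$ ∈ FOLLOW(S). For each A -> αBβ: add FIRST(β)\{ε} to FOLLOW(B); if β nullable, add FOLLOW(A).
FOLLOW(A) = {$, a}


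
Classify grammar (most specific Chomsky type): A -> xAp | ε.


Single nonterminal LHS, but x^n p^n is not regular
Classification: Type 2 (Context-Free)


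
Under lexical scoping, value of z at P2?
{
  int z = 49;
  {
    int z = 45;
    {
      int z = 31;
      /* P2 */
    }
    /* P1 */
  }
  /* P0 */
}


z declared in the same block as P2
z = 31


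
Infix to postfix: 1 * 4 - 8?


Left to right (same or higher precedence on left)
Postfix: 1 4 * 8 -


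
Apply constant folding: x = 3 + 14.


3 + 14 = 17 at compile time
Optimized: x = 17


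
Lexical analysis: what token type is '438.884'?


Pattern: digits with a decimal point
Type: FLOAT_LITERAL


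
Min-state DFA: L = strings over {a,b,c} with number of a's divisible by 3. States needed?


Track (count of a) mod 3: states 0..2, accept at 0
Minimal DFA: 3 states


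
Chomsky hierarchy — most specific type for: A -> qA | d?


Right-linear: every RHS is a terminal or a terminal followed by one nonterminal
Classification: Type 3 (Regular)


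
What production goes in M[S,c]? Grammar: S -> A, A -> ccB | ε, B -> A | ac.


For [S, c]: 'c' ∈ FIRST(A)
Entry: S -> A


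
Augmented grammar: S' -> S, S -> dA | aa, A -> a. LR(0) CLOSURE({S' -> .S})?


Start: S' -> .S
For each item with dot before a nonterminal B, add B -> .γ for every B-production
Closure: [S' -> .S, S -> .dA, S -> .aa]


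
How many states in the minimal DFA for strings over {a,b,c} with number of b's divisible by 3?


Track (count of b) mod 3: states 0..2, accept at 0
Minimal DFA: 3 states


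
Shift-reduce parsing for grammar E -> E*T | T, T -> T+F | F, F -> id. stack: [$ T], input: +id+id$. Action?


shift '+' to continue T -> T+F
Action: shift


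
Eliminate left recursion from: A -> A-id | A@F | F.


Left-recursive alternatives: A-id, A@F; non-recursive: F
Introduce A': A -> FA', A' -> -idA' | @FA' | ε


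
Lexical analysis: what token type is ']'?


Pattern: delimiter/punctuation
Type: PUNCTUATION


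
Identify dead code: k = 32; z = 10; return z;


k is assigned but never read
Dead: 'k = 32'


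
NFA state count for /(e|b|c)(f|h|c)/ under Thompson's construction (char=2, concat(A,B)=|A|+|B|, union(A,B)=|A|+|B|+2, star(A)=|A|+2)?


Syntax tree has 6 char leaf(s), 4 union(s), 0 star(s)
chars contribute 6×2 = 12; each union adds +2; each star adds +2
Total: 12 + 8 + 0 = 20 states


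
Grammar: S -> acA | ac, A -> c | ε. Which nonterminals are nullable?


A nonterminal is nullable iff some alternative derives ε (directly, or every symbol in it is nullable)
Nullable: {A}


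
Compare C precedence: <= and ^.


'<=' is relational (level 7); '^' is bitwise XOR (level 4)
Higher level binds tighter
'<=' has higher precedence than '^'


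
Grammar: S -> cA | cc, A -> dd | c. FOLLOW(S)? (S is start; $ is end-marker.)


$ ∈ FOLLOW(S). For each A -> αBβ: add FIRST(β)\{ε} to FOLLOW(B); if β nullable, add FOLLOW(A).
FOLLOW(S) = {$}


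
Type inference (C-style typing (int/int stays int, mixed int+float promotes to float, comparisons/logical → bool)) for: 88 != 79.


Operand types: int != int
Rule: comparison yields bool
Result type: bool


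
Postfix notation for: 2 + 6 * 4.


* has higher precedence, evaluate 6*4 first
Postfix: 2 6 4 * +


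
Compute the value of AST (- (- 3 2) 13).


Evaluate inner: (- 3 2) = 1
Evaluate root: (- 1 13) = -12
Result: -12


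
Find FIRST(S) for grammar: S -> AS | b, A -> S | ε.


Per alternative of S: FIRST(AS) = {b}; FIRST(b) = {b}
FIRST(S) = {b}


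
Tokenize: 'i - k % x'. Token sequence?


Scan left to right, longest-match per lexeme
Tokens: ID(i), OP(-), ID(k), OP(%), ID(x)


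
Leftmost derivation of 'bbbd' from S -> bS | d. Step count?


Derivation: S => bS => bbS => bbbS => bbbd
Steps: 4


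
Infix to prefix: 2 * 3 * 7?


left-to-right (same/higher precedence on left): tree is (* (* 2 3) 7)
Prefix: * * 2 3 7


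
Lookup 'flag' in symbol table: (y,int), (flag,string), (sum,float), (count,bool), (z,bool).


Lookup 'flag' → type string


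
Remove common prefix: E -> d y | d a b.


Common prefix: 'd'
Factored: E -> d E', E' -> y | a b


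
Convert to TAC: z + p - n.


Break into single-operator statements:
t1 = z + p
t2 = t1 - n


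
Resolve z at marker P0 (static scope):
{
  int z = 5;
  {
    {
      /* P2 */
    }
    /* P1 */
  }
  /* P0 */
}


z declared in the same block as P0
z = 5


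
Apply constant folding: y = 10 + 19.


10 + 19 = 29 at compile time
Optimized: y = 29


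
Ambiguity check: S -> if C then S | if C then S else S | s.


dangling else: 'if C then if C then s else s' parses two ways
Ambiguous


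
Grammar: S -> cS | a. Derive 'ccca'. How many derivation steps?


Derivation: S => cS => ccS => cccS => ccca
Steps: 4


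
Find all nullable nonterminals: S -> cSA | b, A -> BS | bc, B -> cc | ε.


A nonterminal is nullable iff some alternative derives ε (directly, or every symbol in it is nullable)
Nullable: {B}


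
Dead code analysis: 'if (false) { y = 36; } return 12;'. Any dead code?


condition is constant false, so the whole block is unreachable
Dead: 'if (false) { y = 36; }'


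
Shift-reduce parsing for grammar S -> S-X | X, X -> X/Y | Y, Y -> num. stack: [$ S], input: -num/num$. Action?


shift '-' to continue S -> S-X
Action: shift


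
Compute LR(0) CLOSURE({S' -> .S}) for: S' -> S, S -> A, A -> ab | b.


Start: S' -> .S
For each item with dot before a nonterminal B, add B -> .γ for every B-production
Closure: [S' -> .S, S -> .A, A -> .ab, A -> .b]


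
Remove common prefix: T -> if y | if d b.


Common prefix: 'if'
Factored: T -> if T', T' -> y | d b


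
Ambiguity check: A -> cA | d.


right-linear, alternatives start with distinct terminals 'c' vs 'd': unique leftmost derivation
Unambiguous


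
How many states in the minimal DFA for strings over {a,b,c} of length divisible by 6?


Track length mod 6: states 0..5, accept at 0
Minimal DFA: 6 states


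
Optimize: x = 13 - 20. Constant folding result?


13 - 20 = -7 at compile time
Optimized: x = -7


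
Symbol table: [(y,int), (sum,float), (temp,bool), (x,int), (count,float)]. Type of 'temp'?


Lookup 'temp' → type bool


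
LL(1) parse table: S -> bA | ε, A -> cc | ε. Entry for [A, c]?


For [A, c]: 'c' ∈ FIRST(cc)
Entry: A -> cc


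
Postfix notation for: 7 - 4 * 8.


* has higher precedence, evaluate 4*8 first
Postfix: 7 4 8 * -


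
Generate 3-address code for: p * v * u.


Break into single-operator statements:
t1 = p * v
t2 = t1 * u


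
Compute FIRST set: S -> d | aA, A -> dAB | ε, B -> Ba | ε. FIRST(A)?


Per alternative of A: FIRST(dAB) = {d}; FIRST(ε) = {ε}
FIRST(A) = {d, ε}


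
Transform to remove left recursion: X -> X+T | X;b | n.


Left-recursive alternatives: X+T, X;b; non-recursive: n
Introduce X': X -> nX', X' -> +TX' | ;bX' | ε


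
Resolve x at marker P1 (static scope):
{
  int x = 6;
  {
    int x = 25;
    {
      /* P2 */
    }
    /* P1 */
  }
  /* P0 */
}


x declared in the same block as P1
x = 25


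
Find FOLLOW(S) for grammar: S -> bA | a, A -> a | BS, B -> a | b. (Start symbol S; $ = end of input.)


$ ∈ FOLLOW(S). For each A -> αBβ: add FIRST(β)\{ε} to FOLLOW(B); if β nullable, add FOLLOW(A).
FOLLOW(S) = {$}
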